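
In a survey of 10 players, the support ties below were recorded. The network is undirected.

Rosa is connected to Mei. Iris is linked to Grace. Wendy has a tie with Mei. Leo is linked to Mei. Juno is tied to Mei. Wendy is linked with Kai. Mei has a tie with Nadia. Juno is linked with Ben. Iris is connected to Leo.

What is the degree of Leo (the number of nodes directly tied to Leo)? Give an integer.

2

Leo is directly tied to Iris and Mei. That is 2 neighbors, so the degree of Leo is 2.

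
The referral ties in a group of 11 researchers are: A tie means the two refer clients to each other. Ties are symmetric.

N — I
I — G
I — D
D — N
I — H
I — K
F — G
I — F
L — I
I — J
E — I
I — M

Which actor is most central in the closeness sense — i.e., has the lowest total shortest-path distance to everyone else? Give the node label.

I

Farness (sum of distances to all others) for each node — D:18, E:19, F:18, G:18, H:19, I:10, J:19, K:19, L:19, M:19, N:18.
The smallest farness is 10, for I, so I has the highest closeness.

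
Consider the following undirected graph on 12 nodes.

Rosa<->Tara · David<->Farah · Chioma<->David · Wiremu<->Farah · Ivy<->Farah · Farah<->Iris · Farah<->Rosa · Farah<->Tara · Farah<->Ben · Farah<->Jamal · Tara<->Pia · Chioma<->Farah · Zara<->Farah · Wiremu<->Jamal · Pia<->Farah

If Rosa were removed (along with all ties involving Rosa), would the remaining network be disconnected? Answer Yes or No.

Even without Rosa, every remaining node can still reach every other (the residual graph is connected), so Rosa is not a cut vertex.

No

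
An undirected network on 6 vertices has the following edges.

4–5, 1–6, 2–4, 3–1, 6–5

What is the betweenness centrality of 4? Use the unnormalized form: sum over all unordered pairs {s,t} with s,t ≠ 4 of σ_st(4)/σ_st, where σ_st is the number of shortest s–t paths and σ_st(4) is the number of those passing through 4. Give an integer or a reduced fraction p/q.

4

Pairs whose geodesics pass through 4 — 6–2: 1; 2–5: 1; 2–3: 1; 2–1: 1.
All other pairs contribute 0.
Summing the contributions gives betweenness(4) = 4.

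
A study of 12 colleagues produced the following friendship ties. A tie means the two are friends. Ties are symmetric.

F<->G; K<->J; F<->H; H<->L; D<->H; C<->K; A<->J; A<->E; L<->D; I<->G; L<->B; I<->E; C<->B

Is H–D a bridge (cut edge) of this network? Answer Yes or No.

Even without that edge, H still reaches D via H – L – D, so the network stays connected. Not a bridge.

No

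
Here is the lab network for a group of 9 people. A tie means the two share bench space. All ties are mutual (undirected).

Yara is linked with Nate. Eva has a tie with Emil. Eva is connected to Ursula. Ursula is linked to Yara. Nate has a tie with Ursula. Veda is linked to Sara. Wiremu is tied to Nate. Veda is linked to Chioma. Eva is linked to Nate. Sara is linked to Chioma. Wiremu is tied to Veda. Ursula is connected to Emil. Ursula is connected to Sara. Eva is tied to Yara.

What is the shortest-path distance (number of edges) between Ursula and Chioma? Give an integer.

One shortest route is Ursula – Sara – Chioma, which uses 2 edges, and Ursula and Chioma are not directly tied, so nothing shorter exists. So d(Ursula,Chioma) = 2.

2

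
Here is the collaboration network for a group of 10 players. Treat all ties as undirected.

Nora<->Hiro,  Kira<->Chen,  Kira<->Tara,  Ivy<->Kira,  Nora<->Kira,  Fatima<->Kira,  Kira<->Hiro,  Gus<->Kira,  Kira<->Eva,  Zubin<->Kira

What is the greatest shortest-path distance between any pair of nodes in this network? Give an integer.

Eccentricity of each node (its greatest distance to any other): Chen:2, Eva:2, Fatima:2, Gus:2, Hiro:2, Ivy:2, Kira:1, Nora:2, Tara:2, Zubin:2.
The maximum eccentricity is 2, realized for instance by the pair Hiro–Fatima via Hiro – Kira – Fatima. So the diameter is 2.

2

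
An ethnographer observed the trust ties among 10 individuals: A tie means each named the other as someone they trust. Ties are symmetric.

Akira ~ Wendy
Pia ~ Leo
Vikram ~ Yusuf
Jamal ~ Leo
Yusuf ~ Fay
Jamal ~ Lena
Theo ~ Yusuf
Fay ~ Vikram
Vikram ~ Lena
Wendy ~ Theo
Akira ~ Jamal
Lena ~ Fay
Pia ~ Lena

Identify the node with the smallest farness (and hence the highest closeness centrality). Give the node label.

Farness (sum of distances to all others) for each node — Akira:20, Fay:18, Jamal:17, Lena:16, Leo:23, Pia:22, Theo:22, Vikram:18, Wendy:22, Yusuf:20.
The smallest farness is 16, for Lena, so Lena has the highest closeness.

Lena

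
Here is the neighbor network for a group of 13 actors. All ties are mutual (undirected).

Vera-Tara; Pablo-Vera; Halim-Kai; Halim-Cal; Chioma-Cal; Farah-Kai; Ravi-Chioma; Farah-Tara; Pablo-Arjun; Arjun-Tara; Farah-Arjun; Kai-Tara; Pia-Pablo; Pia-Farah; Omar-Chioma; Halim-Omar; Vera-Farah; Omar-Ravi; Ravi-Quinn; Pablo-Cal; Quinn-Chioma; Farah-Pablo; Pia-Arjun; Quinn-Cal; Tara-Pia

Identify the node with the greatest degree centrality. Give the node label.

Degrees — Arjun:4, Cal:4, Chioma:4, Farah:6, Halim:3, Kai:3, Omar:3, Pablo:5, Pia:4, Quinn:3, Ravi:3, Tara:5, Vera:3.
The maximum is 6, attained only by Farah.

Farah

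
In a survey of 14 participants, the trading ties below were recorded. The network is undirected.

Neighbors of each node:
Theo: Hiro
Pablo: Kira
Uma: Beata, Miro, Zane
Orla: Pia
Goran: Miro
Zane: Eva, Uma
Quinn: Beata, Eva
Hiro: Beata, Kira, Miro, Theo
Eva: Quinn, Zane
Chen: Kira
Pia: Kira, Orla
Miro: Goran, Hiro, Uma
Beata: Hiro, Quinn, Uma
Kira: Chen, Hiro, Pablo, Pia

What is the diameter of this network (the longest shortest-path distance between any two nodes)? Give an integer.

6

Eccentricity of each node (its greatest distance to any other): Beata:4, Chen:5, Eva:6, Goran:5, Hiro:3, Kira:4, Miro:4, Orla:6, Pablo:5, Pia:5, Quinn:5, Theo:4, Uma:5, Zane:6.
The maximum eccentricity is 6, realized for instance by the pair Zane–Orla via Zane – Uma – Miro – Hiro – Kira – Pia – Orla. So the diameter is 6.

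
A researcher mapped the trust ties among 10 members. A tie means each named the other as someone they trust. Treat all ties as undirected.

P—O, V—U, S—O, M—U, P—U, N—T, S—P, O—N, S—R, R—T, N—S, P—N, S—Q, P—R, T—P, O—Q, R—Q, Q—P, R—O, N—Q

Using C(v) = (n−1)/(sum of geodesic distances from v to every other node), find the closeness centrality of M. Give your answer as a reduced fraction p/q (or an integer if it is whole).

Distances from M: N:3, O:3, P:2, Q:3, R:3, S:3, T:3, U:1, V:2. Sum = 23.
n = 10, so closeness = 9/23.

9/23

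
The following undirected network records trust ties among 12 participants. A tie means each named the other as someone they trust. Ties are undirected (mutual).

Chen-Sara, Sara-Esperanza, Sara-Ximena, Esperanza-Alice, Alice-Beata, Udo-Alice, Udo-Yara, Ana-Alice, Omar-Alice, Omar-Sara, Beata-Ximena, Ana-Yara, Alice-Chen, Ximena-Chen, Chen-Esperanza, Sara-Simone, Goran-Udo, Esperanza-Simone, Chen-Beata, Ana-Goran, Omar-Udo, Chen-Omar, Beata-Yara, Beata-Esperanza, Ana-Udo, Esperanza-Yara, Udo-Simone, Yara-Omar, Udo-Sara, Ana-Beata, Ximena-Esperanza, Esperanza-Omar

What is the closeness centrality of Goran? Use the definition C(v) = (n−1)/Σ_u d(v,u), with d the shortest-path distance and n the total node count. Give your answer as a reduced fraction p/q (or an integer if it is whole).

11/23

Distances from Goran: Alice:2, Ana:1, Beata:2, Chen:3, Esperanza:3, Omar:2, Sara:2, Simone:2, Udo:1, Ximena:3, Yara:2. Sum = 23.
n = 12, so closeness = 11/23.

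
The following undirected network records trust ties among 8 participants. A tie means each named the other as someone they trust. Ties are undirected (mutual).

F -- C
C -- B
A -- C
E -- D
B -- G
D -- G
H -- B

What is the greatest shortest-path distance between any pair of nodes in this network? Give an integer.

5

Eccentricity of each node (its greatest distance to any other): A:5, B:3, C:4, D:4, E:5, F:5, G:3, H:4.
The maximum eccentricity is 5, realized for instance by the pair E–F via E – D – G – B – C – F. So the diameter is 5.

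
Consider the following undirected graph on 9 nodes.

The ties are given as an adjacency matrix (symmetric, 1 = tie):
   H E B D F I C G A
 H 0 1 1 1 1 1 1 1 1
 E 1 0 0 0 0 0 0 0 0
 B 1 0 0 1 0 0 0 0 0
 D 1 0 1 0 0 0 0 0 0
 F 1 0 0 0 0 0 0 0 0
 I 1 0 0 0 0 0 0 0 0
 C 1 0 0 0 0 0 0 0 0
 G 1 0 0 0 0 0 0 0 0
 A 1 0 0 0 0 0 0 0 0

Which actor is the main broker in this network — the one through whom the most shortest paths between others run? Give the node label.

Unnormalized betweenness of each node: A:0, B:0, C:0, D:0, E:0, F:0, G:0, H:27, I:0.
H has the largest value, 27, making it the main broker — the node through which the most shortest paths run.

H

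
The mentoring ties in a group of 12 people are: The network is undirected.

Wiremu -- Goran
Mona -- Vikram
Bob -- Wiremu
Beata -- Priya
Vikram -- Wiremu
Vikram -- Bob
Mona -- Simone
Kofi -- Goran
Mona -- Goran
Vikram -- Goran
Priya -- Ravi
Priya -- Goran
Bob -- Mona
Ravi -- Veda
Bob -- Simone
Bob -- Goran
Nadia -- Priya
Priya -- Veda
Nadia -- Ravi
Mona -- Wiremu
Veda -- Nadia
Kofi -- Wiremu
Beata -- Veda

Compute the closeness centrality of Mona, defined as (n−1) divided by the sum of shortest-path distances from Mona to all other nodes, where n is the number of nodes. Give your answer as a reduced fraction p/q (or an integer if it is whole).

11/21

Distances from Mona: Beata:3, Bob:1, Goran:1, Kofi:2, Nadia:3, Priya:2, Ravi:3, Simone:1, Veda:3, Vikram:1, Wiremu:1. Sum = 21.
n = 12, so closeness = 11/21.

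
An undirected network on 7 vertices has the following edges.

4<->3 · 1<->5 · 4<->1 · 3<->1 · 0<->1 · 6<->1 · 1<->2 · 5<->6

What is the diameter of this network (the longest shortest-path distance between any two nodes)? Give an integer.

Eccentricity of each node (its greatest distance to any other): 0:2, 1:1, 2:2, 3:2, 4:2, 5:2, 6:2.
The maximum eccentricity is 2, realized for instance by the pair 5–0 via 5 – 1 – 0. So the diameter is 2.

2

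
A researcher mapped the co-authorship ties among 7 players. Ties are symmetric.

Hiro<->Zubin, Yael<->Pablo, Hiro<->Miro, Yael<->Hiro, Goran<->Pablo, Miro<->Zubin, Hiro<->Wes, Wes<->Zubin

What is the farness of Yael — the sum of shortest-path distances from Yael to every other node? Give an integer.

Distances from Yael: Goran:2, Hiro:1, Miro:2, Pablo:1, Wes:2, Zubin:2.
Sum = 2 + 1 + 2 + 1 + 2 + 2 = 10.

10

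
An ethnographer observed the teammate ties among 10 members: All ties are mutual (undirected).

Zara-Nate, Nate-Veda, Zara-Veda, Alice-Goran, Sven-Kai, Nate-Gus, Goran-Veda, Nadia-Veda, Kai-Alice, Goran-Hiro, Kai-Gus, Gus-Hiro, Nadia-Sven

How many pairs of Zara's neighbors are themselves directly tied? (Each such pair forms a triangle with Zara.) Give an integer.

Zara's neighbors: Nate and Veda.
Neighbor pairs that are themselves tied: Zara–Nate–Veda. Each forms one triangle with Zara, for 1 in total.

1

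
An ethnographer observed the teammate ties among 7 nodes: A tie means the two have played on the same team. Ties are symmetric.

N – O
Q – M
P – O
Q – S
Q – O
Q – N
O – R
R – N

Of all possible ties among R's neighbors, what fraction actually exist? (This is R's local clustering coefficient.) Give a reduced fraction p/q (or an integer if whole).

1

R's neighbors: N and O (k = 2).
Possible neighbor pairs: C(2,2) = 1. Edges among them: N–O → e = 1.
Clustering(R) = 1/1.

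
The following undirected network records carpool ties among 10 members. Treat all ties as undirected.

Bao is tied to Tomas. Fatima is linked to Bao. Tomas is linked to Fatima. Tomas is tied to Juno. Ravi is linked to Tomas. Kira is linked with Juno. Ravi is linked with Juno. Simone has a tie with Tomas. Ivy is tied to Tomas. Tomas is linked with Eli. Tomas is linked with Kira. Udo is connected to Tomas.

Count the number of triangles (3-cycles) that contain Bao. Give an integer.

Bao's neighbors: Fatima and Tomas.
Neighbor pairs that are themselves tied: Bao–Fatima–Tomas. Each forms one triangle with Bao, for 1 in total.

1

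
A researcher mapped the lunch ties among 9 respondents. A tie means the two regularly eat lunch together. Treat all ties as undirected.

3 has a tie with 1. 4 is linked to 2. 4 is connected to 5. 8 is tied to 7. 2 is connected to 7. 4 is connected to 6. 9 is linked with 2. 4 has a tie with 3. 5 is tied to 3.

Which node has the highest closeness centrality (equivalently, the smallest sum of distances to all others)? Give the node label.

Farness (sum of distances to all others) for each node — 1:24, 2:14, 3:17, 4:13, 5:18, 6:20, 7:19, 8:26, 9:21.
The smallest farness is 13, for 4, so 4 has the highest closeness.

4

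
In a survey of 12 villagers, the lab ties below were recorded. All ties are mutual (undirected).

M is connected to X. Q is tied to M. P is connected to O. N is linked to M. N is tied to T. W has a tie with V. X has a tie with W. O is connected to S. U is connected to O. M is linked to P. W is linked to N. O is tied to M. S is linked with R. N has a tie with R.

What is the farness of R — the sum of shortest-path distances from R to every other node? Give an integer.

Distances from R: M:2, N:1, O:2, P:3, Q:3, S:1, T:2, U:3, V:3, W:2, X:3.
Sum = 2 + 1 + 2 + 3 + 3 + 1 + 2 + 3 + 3 + 2 + 3 = 25.

25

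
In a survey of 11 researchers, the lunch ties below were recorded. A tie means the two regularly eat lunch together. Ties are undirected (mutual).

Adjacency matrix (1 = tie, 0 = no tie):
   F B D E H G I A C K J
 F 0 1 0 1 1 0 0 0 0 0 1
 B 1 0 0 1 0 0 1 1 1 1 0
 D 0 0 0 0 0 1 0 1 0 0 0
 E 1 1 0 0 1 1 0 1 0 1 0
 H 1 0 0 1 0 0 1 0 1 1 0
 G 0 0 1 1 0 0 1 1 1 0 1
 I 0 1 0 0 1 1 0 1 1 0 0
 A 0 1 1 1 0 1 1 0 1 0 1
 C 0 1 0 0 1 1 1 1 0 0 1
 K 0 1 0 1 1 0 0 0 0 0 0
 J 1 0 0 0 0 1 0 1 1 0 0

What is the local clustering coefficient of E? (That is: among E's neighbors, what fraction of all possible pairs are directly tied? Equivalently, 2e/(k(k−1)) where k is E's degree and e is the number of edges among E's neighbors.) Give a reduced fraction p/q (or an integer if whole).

E's neighbors: A, B, F, G, H, and K (k = 6).
Possible neighbor pairs: C(6,2) = 15. Edges among them: A–B, A–G, B–F, B–K, F–H, H–K → e = 6.
Clustering(E) = 6/15 = 2/5.

2/5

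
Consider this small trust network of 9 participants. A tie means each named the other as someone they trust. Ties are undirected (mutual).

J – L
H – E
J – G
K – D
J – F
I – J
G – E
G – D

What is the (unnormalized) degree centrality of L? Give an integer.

L is directly tied to J. That is 1 neighbor, so the degree of L is 1.

1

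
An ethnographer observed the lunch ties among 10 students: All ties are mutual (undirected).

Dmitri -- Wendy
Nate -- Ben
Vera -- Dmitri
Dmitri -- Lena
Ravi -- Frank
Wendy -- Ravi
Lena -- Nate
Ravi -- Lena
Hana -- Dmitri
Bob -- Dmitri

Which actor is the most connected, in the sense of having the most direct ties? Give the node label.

Degrees — Ben:1, Bob:1, Dmitri:5, Frank:1, Hana:1, Lena:3, Nate:2, Ravi:3, Vera:1, Wendy:2.
The maximum is 5, attained only by Dmitri.

Dmitri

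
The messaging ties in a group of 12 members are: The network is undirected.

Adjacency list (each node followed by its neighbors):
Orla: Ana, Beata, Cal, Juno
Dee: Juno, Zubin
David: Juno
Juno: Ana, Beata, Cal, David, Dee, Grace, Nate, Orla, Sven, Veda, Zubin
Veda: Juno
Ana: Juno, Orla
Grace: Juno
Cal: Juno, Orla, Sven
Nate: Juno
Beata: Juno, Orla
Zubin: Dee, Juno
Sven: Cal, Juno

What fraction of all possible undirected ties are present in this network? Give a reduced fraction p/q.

There are 16 edges and 12 nodes, so the maximum possible is C(12,2) = 66.
Density = 16/66 = 8/33.

8/33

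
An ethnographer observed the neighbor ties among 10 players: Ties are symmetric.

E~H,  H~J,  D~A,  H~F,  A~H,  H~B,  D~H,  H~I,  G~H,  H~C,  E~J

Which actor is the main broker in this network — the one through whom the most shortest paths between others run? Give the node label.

H

Unnormalized betweenness of each node: A:0, B:0, C:0, D:0, E:0, F:0, G:0, H:34, I:0, J:0.
H has the largest value, 34, making it the main broker — the node through which the most shortest paths run.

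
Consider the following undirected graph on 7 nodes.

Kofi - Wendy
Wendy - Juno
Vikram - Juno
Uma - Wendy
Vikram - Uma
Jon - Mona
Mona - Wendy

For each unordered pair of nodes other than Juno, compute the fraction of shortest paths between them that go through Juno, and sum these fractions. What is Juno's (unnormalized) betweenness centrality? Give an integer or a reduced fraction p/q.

2

Pairs whose geodesics pass through Juno — Kofi–Vikram: 1/2; Vikram–Jon: 1/2; Vikram–Wendy: 1/2; Vikram–Mona: 1/2.
All other pairs contribute 0.
Summing the contributions gives betweenness(Juno) = 2.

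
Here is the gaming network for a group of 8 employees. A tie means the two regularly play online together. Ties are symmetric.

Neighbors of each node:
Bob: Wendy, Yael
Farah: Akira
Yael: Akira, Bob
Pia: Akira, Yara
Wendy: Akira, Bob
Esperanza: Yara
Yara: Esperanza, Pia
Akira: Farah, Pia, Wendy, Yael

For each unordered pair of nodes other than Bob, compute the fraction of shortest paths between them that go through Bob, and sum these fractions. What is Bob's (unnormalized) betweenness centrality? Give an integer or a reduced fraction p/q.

Pairs whose geodesics pass through Bob — Wendy–Yael: 1/2.
All other pairs contribute 0.
Summing the contributions gives betweenness(Bob) = 1/2.

1/2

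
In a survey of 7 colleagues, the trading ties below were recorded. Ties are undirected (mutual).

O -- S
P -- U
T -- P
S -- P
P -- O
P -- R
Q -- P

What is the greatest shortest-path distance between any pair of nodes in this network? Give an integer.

2

Eccentricity of each node (its greatest distance to any other): O:2, P:1, Q:2, R:2, S:2, T:2, U:2.
The maximum eccentricity is 2, realized for instance by the pair O–Q via O – P – Q. So the diameter is 2.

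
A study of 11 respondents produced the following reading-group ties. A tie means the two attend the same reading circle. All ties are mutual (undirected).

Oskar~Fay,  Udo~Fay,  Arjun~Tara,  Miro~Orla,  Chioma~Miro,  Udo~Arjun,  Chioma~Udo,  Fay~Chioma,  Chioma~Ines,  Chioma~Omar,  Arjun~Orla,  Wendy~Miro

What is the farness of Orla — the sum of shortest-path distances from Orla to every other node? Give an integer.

Distances from Orla: Arjun:1, Chioma:2, Fay:3, Ines:3, Miro:1, Omar:3, Oskar:4, Tara:2, Udo:2, Wendy:2.
Sum = 1 + 2 + 3 + 3 + 1 + 3 + 4 + 2 + 2 + 2 = 23.

23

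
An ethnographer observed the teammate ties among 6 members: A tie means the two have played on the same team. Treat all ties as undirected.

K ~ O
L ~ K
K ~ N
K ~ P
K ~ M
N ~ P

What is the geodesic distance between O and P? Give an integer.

2

One shortest route is O – K – P, which uses 2 edges, and O and P are not directly tied, so nothing shorter exists. So d(O,P) = 2.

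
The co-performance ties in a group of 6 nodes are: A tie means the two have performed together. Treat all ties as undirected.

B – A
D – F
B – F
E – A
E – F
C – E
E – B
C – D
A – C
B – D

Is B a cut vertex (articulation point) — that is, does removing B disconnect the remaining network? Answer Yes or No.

No

Even without B, every remaining node can still reach every other (the residual graph is connected), so B is not a cut vertex.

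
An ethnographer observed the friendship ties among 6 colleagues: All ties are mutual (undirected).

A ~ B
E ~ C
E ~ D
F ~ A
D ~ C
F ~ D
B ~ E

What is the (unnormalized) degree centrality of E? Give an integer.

E is directly tied to B, C, and D. That is 3 neighbors, so the degree of E is 3.

3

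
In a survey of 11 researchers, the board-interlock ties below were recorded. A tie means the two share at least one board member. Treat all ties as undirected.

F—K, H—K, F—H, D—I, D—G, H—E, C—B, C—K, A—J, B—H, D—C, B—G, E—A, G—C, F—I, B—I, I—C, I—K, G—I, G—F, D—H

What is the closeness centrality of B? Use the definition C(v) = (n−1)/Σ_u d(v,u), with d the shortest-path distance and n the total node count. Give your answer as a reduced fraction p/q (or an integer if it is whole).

10/19

Distances from B: A:3, C:1, D:2, E:2, F:2, G:1, H:1, I:1, J:4, K:2. Sum = 19.
n = 11, so closeness = 10/19.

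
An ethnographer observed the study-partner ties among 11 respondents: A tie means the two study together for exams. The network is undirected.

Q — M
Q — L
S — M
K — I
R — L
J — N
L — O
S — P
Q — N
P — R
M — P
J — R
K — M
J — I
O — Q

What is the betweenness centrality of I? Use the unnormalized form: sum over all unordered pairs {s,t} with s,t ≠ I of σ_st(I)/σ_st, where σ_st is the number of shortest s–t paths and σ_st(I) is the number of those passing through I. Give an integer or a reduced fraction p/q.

7/3

Pairs whose geodesics pass through I — J–M: 1/3; J–K: 1; N–K: 1/2; R–K: 1/2.
All other pairs contribute 0.
Summing the contributions gives betweenness(I) = 7/3.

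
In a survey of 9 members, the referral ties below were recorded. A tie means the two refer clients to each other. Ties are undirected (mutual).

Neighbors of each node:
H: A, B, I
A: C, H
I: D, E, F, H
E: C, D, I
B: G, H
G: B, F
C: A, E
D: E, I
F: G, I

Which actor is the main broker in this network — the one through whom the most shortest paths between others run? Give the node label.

Unnormalized betweenness of each node: A:5/2, B:5/2, C:3/2, D:0, E:4, F:7/2, G:1, H:9, I:12.
I has the largest value, 12, making it the main broker — the node through which the most shortest paths run.

I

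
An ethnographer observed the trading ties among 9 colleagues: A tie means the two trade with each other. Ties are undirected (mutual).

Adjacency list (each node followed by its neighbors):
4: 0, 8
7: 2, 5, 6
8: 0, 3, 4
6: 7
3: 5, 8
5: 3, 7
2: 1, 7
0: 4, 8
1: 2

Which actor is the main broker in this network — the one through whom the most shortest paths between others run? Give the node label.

Unnormalized betweenness of each node: 0:0, 1:0, 2:7, 3:15, 4:0, 5:16, 6:0, 7:17, 8:12.
7 has the largest value, 17, making it the main broker — the node through which the most shortest paths run.

7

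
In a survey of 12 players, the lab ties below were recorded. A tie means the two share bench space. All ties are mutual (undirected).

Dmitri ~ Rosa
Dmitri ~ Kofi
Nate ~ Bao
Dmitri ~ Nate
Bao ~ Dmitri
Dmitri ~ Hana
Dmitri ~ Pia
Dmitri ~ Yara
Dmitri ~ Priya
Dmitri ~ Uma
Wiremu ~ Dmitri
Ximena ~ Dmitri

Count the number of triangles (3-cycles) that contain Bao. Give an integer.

1

Bao's neighbors: Dmitri and Nate.
Neighbor pairs that are themselves tied: Bao–Dmitri–Nate. Each forms one triangle with Bao, for 1 in total.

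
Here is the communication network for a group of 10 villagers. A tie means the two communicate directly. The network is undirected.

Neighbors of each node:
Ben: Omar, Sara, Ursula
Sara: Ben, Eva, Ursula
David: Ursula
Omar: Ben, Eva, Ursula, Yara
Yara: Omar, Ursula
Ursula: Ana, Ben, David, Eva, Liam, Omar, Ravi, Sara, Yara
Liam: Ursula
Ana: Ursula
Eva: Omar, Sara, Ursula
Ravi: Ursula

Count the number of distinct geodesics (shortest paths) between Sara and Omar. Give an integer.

The shortest distance is 2. The length-2 paths are: Sara–Ursula–Omar; Sara–Ben–Omar; Sara–Eva–Omar.
That gives 3 distinct shortest paths.

3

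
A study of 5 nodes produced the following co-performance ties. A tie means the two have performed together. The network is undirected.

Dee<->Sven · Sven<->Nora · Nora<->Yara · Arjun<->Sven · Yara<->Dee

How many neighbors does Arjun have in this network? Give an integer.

1

Arjun is directly tied to Sven. That is 1 neighbor, so the degree of Arjun is 1.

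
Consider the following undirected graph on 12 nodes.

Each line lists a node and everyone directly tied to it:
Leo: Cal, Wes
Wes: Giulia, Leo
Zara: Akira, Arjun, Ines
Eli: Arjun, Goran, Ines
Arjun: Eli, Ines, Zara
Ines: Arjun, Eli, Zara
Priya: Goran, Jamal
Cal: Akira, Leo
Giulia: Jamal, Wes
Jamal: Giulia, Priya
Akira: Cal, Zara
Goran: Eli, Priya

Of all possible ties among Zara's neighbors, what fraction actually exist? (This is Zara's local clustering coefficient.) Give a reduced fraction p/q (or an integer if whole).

Zara's neighbors: Akira, Arjun, and Ines (k = 3).
Possible neighbor pairs: C(3,2) = 3. Edges among them: Arjun–Ines → e = 1.
Clustering(Zara) = 1/3.

1/3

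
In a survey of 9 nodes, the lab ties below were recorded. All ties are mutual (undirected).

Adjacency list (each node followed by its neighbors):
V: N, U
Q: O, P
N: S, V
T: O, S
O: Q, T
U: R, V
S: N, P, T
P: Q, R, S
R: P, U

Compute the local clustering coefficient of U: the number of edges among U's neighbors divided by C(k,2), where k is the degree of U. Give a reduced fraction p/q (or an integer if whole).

U's neighbors: R and V (k = 2).
Possible neighbor pairs: C(2,2) = 1. Edges among them: none → e = 0.
Clustering(U) = 0/1.

0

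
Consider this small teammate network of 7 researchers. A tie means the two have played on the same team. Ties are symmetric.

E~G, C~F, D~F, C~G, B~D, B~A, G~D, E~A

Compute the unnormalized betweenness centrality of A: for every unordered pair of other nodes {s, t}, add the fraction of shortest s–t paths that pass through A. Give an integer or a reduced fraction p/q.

1

Pairs whose geodesics pass through A — B–E: 1.
All other pairs contribute 0.
Summing the contributions gives betweenness(A) = 1.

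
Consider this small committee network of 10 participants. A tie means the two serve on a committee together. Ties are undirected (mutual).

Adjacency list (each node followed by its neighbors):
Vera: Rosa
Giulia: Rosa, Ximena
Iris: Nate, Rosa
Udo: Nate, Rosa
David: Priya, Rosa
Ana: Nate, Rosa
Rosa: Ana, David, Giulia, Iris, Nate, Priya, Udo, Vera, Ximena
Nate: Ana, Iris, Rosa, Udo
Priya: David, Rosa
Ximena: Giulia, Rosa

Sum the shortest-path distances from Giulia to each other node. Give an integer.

Distances from Giulia: Ana:2, David:2, Iris:2, Nate:2, Priya:2, Rosa:1, Udo:2, Vera:2, Ximena:1.
Sum = 2 + 2 + 2 + 2 + 2 + 1 + 2 + 2 + 1 = 16.

16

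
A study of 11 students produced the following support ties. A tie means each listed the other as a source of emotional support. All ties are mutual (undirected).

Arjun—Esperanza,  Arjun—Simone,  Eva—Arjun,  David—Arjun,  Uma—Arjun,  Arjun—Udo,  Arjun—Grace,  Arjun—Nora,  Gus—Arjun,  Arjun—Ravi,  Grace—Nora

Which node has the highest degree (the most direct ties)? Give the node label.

Degrees — Arjun:10, David:1, Esperanza:1, Eva:1, Grace:2, Gus:1, Nora:2, Ravi:1, Simone:1, Udo:1, Uma:1.
The maximum is 10, attained only by Arjun.

Arjun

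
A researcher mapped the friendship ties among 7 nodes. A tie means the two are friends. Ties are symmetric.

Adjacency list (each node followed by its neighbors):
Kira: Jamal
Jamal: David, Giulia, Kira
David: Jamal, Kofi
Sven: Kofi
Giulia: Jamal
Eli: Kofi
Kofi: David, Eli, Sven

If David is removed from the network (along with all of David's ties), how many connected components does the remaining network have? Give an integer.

2

Without David, the remaining ties split the others into: {Eli, Kofi, Sven}; {Giulia, Jamal, Kira}.
That's 2 separate components.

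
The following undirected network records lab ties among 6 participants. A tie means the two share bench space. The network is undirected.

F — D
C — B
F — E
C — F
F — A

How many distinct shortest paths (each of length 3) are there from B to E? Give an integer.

The shortest distance is 3, and the only length-3 path is B–C–F–E. So there is exactly 1 shortest path.

1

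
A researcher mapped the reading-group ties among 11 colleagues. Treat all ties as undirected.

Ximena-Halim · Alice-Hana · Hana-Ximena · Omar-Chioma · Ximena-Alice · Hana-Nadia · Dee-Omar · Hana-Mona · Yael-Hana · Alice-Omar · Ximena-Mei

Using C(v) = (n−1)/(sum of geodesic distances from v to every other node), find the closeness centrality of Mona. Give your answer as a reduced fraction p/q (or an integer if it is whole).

Distances from Mona: Alice:2, Chioma:4, Dee:4, Halim:3, Hana:1, Mei:3, Nadia:2, Omar:3, Ximena:2, Yael:2. Sum = 26.
n = 11, so closeness = 10/26 = 5/13.

5/13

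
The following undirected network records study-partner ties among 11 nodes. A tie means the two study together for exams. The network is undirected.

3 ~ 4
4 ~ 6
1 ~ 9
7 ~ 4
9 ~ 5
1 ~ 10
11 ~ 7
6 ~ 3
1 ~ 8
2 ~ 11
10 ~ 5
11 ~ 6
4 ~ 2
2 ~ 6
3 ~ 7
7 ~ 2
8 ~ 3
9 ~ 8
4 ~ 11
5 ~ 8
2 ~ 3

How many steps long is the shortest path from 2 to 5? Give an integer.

3

One shortest route is 2 – 3 – 8 – 5, which uses 3 edges, and at distance 2 from 2 we only reach {8}, which does not include 5. So d(2,5) = 3.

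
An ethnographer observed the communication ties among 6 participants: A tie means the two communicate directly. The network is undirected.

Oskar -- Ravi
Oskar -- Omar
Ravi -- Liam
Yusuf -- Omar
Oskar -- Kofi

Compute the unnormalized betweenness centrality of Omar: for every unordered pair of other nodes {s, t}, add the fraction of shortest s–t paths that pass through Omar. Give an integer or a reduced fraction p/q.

Pairs whose geodesics pass through Omar — Oskar–Yusuf: 1; Kofi–Yusuf: 1; Yusuf–Liam: 1; Yusuf–Ravi: 1.
All other pairs contribute 0.
Summing the contributions gives betweenness(Omar) = 4.

4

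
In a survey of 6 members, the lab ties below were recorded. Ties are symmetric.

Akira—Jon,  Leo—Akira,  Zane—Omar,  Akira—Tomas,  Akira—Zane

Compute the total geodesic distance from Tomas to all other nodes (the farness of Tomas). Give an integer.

Distances from Tomas: Akira:1, Jon:2, Leo:2, Omar:3, Zane:2.
Sum = 1 + 2 + 2 + 3 + 2 = 10.

10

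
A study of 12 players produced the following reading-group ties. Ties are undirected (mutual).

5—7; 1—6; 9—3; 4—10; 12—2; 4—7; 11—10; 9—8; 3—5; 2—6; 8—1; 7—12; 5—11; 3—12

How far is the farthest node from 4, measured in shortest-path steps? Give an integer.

5

Distances from 4: 1:5, 2:3, 3:3, 5:2, 6:4, 7:1, 8:5, 9:4, 10:1, 11:2, 12:2.
The largest is 5 (to 8 and 1), so the eccentricity of 4 is 5.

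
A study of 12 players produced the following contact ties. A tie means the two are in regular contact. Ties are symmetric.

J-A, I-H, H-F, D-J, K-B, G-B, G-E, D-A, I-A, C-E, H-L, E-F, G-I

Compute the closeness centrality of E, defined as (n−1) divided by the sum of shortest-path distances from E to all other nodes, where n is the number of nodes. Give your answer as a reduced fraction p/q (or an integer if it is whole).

11/26

Distances from E: A:3, B:2, C:1, D:4, F:1, G:1, H:2, I:2, J:4, K:3, L:3. Sum = 26.
n = 12, so closeness = 11/26.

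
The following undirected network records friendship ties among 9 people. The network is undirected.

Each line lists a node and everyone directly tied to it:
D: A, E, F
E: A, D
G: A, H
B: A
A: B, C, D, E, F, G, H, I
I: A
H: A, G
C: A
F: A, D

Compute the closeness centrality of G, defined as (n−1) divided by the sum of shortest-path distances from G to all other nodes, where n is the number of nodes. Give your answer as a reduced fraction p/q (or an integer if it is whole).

Distances from G: A:1, B:2, C:2, D:2, E:2, F:2, H:1, I:2. Sum = 14.
n = 9, so closeness = 8/14 = 4/7.

4/7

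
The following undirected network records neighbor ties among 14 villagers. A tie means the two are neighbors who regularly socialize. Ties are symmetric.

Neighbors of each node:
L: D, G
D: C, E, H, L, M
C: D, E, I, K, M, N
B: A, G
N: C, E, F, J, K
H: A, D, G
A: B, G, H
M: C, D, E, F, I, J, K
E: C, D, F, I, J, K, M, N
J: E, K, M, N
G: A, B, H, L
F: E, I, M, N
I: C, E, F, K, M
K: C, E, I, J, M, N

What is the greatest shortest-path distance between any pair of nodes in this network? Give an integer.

Eccentricity of each node (its greatest distance to any other): A:4, B:5, C:4, D:3, E:4, F:5, G:4, H:3, I:5, J:5, K:5, L:3, M:4, N:5.
The maximum eccentricity is 5, realized for instance by the pair B–I via B – G – L – D – C – I. So the diameter is 5.

5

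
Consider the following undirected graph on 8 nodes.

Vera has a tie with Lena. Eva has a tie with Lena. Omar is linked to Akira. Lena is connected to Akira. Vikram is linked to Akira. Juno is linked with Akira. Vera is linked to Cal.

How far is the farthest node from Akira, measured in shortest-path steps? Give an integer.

3

Distances from Akira: Cal:3, Eva:2, Juno:1, Lena:1, Omar:1, Vera:2, Vikram:1.
The largest is 3 (to Cal), so the eccentricity of Akira is 3.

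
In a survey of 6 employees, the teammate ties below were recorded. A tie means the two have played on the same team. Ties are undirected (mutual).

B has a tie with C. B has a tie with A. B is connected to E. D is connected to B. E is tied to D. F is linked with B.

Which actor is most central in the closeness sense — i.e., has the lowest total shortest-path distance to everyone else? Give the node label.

B

Farness (sum of distances to all others) for each node — A:9, B:5, C:9, D:8, E:8, F:9.
The smallest farness is 5, for B, so B has the highest closeness.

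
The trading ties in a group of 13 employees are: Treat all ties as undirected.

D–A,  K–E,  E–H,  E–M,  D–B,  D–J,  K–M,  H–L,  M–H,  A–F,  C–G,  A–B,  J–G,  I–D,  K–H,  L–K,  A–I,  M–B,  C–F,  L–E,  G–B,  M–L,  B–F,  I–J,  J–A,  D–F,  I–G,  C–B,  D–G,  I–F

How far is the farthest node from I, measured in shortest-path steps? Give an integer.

4

Distances from I: A:1, B:2, C:2, D:1, E:4, F:1, G:1, H:4, J:1, K:4, L:4, M:3.
The largest is 4 (to K, E, L, and H), so the eccentricity of I is 4.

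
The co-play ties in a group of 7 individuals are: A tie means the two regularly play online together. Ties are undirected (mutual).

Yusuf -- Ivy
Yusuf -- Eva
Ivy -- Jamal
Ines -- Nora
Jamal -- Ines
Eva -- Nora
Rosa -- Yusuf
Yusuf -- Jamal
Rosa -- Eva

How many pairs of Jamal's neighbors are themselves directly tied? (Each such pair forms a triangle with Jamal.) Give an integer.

Jamal's neighbors: Ines, Ivy, and Yusuf.
Neighbor pairs that are themselves tied: Jamal–Ivy–Yusuf. Each forms one triangle with Jamal, for 1 in total.

1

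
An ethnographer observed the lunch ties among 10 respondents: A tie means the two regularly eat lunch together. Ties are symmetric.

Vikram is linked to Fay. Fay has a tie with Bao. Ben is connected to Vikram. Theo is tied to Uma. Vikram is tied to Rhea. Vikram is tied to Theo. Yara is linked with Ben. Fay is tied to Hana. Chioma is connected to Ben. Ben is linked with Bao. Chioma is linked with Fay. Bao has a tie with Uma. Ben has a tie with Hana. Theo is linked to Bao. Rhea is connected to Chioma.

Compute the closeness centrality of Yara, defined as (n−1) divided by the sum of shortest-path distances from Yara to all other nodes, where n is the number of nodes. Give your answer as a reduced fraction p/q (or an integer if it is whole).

3/7

Distances from Yara: Bao:2, Ben:1, Chioma:2, Fay:3, Hana:2, Rhea:3, Theo:3, Uma:3, Vikram:2. Sum = 21.
n = 10, so closeness = 9/21 = 3/7.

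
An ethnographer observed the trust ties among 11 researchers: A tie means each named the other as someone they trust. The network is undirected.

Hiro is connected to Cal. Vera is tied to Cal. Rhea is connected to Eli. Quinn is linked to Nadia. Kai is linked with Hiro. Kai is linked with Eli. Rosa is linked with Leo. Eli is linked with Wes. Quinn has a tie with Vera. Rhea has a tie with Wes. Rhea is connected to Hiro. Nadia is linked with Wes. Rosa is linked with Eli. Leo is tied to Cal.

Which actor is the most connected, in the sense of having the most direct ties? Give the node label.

Degrees — Cal:3, Eli:4, Hiro:3, Kai:2, Leo:2, Nadia:2, Quinn:2, Rhea:3, Rosa:2, Vera:2, Wes:3.
The maximum is 4, attained only by Eli.

Eli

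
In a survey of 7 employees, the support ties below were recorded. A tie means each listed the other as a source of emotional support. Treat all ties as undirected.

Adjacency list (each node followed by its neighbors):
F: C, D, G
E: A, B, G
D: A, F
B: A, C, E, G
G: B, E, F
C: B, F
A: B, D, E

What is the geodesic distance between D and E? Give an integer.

One shortest route is D – A – E, which uses 2 edges, and D and E are not directly tied, so nothing shorter exists. So d(D,E) = 2.

2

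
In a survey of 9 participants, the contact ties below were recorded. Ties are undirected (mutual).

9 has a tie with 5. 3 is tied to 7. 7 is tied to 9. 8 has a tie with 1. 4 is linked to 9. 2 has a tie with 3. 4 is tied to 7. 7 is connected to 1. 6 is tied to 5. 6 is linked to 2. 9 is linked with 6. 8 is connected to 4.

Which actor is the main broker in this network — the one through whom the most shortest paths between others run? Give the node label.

Unnormalized betweenness of each node: 1:4/3, 2:3/2, 3:19/6, 4:14/3, 5:0, 6:10/3, 7:61/6, 8:1/2, 9:28/3.
7 has the largest value, 61/6, making it the main broker — the node through which the most shortest paths run.

7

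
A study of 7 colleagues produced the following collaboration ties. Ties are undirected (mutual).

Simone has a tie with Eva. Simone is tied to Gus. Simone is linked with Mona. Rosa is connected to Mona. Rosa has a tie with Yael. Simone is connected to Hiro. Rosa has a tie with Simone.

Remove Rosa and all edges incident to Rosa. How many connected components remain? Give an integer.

Without Rosa, the remaining ties split the others into: {Yael}; {Eva, Gus, Hiro, Mona, Simone}.
That's 2 separate components.

2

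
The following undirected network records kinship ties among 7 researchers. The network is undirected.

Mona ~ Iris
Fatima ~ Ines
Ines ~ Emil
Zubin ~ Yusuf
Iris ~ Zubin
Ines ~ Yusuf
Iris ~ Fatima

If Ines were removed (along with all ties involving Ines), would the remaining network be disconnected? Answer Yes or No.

Yes

Removing Ines leaves {Fatima, Iris, Mona, Yusuf, and Zubin} with no path to {Emil}, so the network splits into 2 components. Ines is a cut vertex.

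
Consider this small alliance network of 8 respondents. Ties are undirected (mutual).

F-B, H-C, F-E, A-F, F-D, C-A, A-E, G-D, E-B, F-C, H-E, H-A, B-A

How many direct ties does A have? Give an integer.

5

A is directly tied to B, C, E, F, and H. That is 5 neighbors, so the degree of A is 5.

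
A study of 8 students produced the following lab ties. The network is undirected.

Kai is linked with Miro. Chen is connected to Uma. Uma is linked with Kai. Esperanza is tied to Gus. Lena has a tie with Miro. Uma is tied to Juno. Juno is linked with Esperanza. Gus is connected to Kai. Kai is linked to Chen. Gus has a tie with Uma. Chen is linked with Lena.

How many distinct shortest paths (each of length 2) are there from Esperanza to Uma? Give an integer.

2

The shortest distance is 2. The length-2 paths are: Esperanza–Gus–Uma; Esperanza–Juno–Uma.
That gives 2 distinct shortest paths.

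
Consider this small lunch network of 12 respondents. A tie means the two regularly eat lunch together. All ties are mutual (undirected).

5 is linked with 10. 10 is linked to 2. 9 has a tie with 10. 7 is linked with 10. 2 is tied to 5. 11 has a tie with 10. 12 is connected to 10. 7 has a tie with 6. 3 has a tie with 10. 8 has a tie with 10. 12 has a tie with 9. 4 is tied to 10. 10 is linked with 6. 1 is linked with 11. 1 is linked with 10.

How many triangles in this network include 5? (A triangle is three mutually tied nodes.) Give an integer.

5's neighbors: 2 and 10.
Neighbor pairs that are themselves tied: 5–2–10. Each forms one triangle with 5, for 1 in total.

1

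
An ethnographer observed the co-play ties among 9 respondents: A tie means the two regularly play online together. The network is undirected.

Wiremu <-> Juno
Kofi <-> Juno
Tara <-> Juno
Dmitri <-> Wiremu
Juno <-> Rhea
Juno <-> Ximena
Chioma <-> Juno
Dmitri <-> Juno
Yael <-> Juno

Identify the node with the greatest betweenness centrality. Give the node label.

Juno

Unnormalized betweenness of each node: Chioma:0, Dmitri:0, Juno:27, Kofi:0, Rhea:0, Tara:0, Wiremu:0, Ximena:0, Yael:0.
Juno has the largest value, 27, making it the main broker — the node through which the most shortest paths run.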